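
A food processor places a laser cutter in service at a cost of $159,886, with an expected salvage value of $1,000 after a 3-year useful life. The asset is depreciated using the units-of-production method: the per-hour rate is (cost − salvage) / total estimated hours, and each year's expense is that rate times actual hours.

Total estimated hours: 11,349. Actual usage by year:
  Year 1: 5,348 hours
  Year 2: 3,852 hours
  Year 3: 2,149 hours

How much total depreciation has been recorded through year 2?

Depreciable base = $159,886 − $1,000 = $158,886.
Rate = $158,886 / 11,349 hours = $14 per hour.
Year 1: 5,348 × $14 = $74,872. Book value $85,014.
Year 2: 3,852 × $14 = $53,928. Book value $31,086.
Accumulated through year 2 = $159,886 − $31,086 = $128,800.

$128,800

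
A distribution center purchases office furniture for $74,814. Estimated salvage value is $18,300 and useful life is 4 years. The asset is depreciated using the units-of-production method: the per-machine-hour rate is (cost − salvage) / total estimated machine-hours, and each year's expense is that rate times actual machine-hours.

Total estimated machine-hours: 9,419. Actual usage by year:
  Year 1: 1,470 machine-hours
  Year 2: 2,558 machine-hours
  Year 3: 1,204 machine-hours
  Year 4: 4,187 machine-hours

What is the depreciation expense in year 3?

$7,224

Depreciable base = $74,814 − $18,300 = $56,514.
Rate = $56,514 / 9,419 machine-hours = $6 per machine-hour.
Year 1: 1,470 × $6 = $8,820. Book value $65,994.
Year 2: 2,558 × $6 = $15,348. Book value $50,646.
Year 3: 1,204 × $6 = $7,224. Book value $43,422.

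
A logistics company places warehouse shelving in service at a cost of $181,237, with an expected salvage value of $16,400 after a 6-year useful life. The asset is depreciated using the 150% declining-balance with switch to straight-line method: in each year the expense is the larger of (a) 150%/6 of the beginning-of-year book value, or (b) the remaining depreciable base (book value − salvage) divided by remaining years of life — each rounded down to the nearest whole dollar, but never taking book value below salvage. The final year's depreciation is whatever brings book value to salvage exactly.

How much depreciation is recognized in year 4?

$20,020

Depreciable base = $181,237 − $16,400 = $164,837.
Year 1: DB = ⌊$181,237 × 150%/6⌋ = $45,309; SL = ⌊$164,837/6⌋ = $27,472 → take DB $45,309. Book value $135,928.
Year 2: DB = ⌊$135,928 × 150%/6⌋ = $33,982; SL = ⌊$119,528/5⌋ = $23,905 → take DB $33,982. Book value $101,946.
Year 3: DB = ⌊$101,946 × 150%/6⌋ = $25,486; SL = ⌊$85,546/4⌋ = $21,386 → take DB $25,486. Book value $76,460.
Year 4: DB = ⌊$76,460 × 150%/6⌋ = $19,115; SL = ⌊$60,060/3⌋ = $20,020 → take SL $20,020. Book value $56,440.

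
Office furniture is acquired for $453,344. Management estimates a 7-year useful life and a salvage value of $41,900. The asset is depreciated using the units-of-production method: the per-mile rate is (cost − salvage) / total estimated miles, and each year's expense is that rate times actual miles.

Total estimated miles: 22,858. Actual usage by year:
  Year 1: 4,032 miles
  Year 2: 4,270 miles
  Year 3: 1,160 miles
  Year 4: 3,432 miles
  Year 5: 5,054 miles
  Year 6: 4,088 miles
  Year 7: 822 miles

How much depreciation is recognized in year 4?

Depreciable base = $453,344 − $41,900 = $411,444.
Rate = $411,444 / 22,858 miles = $18 per mile.
Year 1: 4,032 × $18 = $72,576. Book value $380,768.
Year 2: 4,270 × $18 = $76,860. Book value $303,908.
Year 3: 1,160 × $18 = $20,880. Book value $283,028.
Year 4: 3,432 × $18 = $61,776. Book value $221,252.

$61,776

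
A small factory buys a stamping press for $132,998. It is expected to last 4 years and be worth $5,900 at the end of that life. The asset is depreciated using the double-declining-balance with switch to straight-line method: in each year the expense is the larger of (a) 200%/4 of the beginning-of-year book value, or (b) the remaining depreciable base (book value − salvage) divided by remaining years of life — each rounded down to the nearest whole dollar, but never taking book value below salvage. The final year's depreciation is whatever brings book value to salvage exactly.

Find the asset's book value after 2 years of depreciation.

$33,250

Depreciable base = $132,998 − $5,900 = $127,098.
Year 1: DB = ⌊$132,998 × 200%/4⌋ = $66,499; SL = ⌊$127,098/4⌋ = $31,774 → take DB $66,499. Book value $66,499.
Year 2: DB = ⌊$66,499 × 200%/4⌋ = $33,249; SL = ⌊$60,599/3⌋ = $20,199 → take DB $33,249. Book value $33,250.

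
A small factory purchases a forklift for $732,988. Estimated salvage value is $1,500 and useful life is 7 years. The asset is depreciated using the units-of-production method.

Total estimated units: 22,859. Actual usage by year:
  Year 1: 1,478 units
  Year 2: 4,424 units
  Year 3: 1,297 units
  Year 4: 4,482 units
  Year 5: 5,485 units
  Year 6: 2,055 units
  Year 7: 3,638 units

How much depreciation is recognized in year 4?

Depreciable base = $732,988 − $1,500 = $731,488.
Rate = $731,488 / 22,859 units = $32 per unit.
Year 1: 1,478 × $32 = $47,296. Book value $685,692.
Year 2: 4,424 × $32 = $141,568. Book value $544,124.
Year 3: 1,297 × $32 = $41,504. Book value $502,620.
Year 4: 4,482 × $32 = $143,424. Book value $359,196.

$143,424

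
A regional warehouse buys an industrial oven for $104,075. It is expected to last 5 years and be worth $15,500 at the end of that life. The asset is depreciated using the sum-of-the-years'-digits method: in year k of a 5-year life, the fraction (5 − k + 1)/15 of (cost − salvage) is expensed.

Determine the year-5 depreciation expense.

$5,905

Depreciable base = $104,075 − $15,500 = $88,575.
Sum of the years' digits = 5+4+3+2+1 = 15.
Year 1: $88,575 × 5/15 = $29,525. Book value $74,550.
Year 2: $88,575 × 4/15 = $23,620. Book value $50,930.
Year 3: $88,575 × 3/15 = $17,715. Book value $33,215.
Year 4: $88,575 × 2/15 = $11,810. Book value $21,405.
Year 5: $88,575 × 1/15 = $5,905. Book value $15,500.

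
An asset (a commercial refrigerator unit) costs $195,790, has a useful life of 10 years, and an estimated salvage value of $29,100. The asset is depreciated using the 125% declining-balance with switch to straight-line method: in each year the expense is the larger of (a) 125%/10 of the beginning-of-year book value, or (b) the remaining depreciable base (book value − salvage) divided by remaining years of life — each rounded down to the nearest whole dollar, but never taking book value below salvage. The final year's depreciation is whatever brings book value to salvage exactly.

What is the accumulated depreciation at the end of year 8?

Depreciable base = $195,790 − $29,100 = $166,690.
Year 1: DB = ⌊$195,790 × 125%/10⌋ = $24,473; SL = ⌊$166,690/10⌋ = $16,669 → take DB $24,473. Book value $171,317.
Year 2: DB = ⌊$171,317 × 125%/10⌋ = $21,414; SL = ⌊$142,217/9⌋ = $15,801 → take DB $21,414. Book value $149,903.
Year 3: DB = ⌊$149,903 × 125%/10⌋ = $18,737; SL = ⌊$120,803/8⌋ = $15,100 → take DB $18,737. Book value $131,166.
Year 4: DB = ⌊$131,166 × 125%/10⌋ = $16,395; SL = ⌊$102,066/7⌋ = $14,580 → take DB $16,395. Book value $114,771.
Year 5: DB = ⌊$114,771 × 125%/10⌋ = $14,346; SL = ⌊$85,671/6⌋ = $14,278 → take DB $14,346. Book value $100,425.
Year 6: DB = ⌊$100,425 × 125%/10⌋ = $12,553; SL = ⌊$71,325/5⌋ = $14,265 → take SL $14,265. Book value $86,160.
Year 7: DB = ⌊$86,160 × 125%/10⌋ = $10,770; SL = ⌊$57,060/4⌋ = $14,265 → take SL $14,265. Book value $71,895.
Year 8: DB = ⌊$71,895 × 125%/10⌋ = $8,986; SL = ⌊$42,795/3⌋ = $14,265 → take SL $14,265. Book value $57,630.
Accumulated through year 8 = $195,790 − $57,630 = $138,160.

$138,160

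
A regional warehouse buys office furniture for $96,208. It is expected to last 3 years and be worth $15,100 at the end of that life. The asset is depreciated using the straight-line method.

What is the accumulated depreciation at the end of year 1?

$27,036

Depreciable base = $96,208 − $15,100 = $81,108.
Annual expense = $81,108 / 3 = $27,036.
End of year 1: book value $69,172.
Accumulated through year 1 = $96,208 − $69,172 = $27,036.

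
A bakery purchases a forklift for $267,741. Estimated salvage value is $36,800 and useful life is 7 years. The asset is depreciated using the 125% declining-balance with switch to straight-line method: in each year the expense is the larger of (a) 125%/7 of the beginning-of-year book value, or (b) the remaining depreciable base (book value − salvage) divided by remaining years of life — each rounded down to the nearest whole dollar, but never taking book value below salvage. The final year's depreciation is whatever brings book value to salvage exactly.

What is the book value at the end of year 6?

$64,700

Depreciable base = $267,741 − $36,800 = $230,941.
Year 1: DB = ⌊$267,741 × 125%/7⌋ = $47,810; SL = ⌊$230,941/7⌋ = $32,991 → take DB $47,810. Book value $219,931.
Year 2: DB = ⌊$219,931 × 125%/7⌋ = $39,273; SL = ⌊$183,131/6⌋ = $30,521 → take DB $39,273. Book value $180,658.
Year 3: DB = ⌊$180,658 × 125%/7⌋ = $32,260; SL = ⌊$143,858/5⌋ = $28,771 → take DB $32,260. Book value $148,398.
Year 4: DB = ⌊$148,398 × 125%/7⌋ = $26,499; SL = ⌊$111,598/4⌋ = $27,899 → take SL $27,899. Book value $120,499.
Year 5: DB = ⌊$120,499 × 125%/7⌋ = $21,517; SL = ⌊$83,699/3⌋ = $27,899 → take SL $27,899. Book value $92,600.
Year 6: DB = ⌊$92,600 × 125%/7⌋ = $16,535; SL = ⌊$55,800/2⌋ = $27,900 → take SL $27,900. Book value $64,700.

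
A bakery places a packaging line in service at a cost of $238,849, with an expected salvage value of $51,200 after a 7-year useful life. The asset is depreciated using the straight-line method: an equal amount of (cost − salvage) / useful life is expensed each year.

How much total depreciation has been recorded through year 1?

$26,807

Depreciable base = $238,849 − $51,200 = $187,649.
Annual expense = $187,649 / 7 = $26,807.
End of year 1: book value $212,042.
Accumulated through year 1 = $238,849 − $212,042 = $26,807.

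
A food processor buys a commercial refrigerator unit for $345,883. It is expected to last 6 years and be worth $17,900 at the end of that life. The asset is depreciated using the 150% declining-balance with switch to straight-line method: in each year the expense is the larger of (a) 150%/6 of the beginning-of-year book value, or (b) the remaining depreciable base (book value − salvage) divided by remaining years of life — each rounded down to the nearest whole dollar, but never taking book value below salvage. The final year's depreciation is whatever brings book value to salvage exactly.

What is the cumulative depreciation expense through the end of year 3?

Depreciable base = $345,883 − $17,900 = $327,983.
Year 1: DB = ⌊$345,883 × 150%/6⌋ = $86,470; SL = ⌊$327,983/6⌋ = $54,663 → take DB $86,470. Book value $259,413.
Year 2: DB = ⌊$259,413 × 150%/6⌋ = $64,853; SL = ⌊$241,513/5⌋ = $48,302 → take DB $64,853. Book value $194,560.
Year 3: DB = ⌊$194,560 × 150%/6⌋ = $48,640; SL = ⌊$176,660/4⌋ = $44,165 → take DB $48,640. Book value $145,920.
Accumulated through year 3 = $345,883 − $145,920 = $199,963.

$199,963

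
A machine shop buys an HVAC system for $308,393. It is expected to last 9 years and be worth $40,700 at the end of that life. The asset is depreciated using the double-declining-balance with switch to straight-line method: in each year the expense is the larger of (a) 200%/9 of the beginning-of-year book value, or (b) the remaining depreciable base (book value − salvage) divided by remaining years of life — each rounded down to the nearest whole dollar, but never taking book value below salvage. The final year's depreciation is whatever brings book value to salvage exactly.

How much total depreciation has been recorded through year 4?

Depreciable base = $308,393 − $40,700 = $267,693.
Year 1: DB = ⌊$308,393 × 200%/9⌋ = $68,531; SL = ⌊$267,693/9⌋ = $29,743 → take DB $68,531. Book value $239,862.
Year 2: DB = ⌊$239,862 × 200%/9⌋ = $53,302; SL = ⌊$199,162/8⌋ = $24,895 → take DB $53,302. Book value $186,560.
Year 3: DB = ⌊$186,560 × 200%/9⌋ = $41,457; SL = ⌊$145,860/7⌋ = $20,837 → take DB $41,457. Book value $145,103.
Year 4: DB = ⌊$145,103 × 200%/9⌋ = $32,245; SL = ⌊$104,403/6⌋ = $17,400 → take DB $32,245. Book value $112,858.
Accumulated through year 4 = $308,393 − $112,858 = $195,535.

$195,535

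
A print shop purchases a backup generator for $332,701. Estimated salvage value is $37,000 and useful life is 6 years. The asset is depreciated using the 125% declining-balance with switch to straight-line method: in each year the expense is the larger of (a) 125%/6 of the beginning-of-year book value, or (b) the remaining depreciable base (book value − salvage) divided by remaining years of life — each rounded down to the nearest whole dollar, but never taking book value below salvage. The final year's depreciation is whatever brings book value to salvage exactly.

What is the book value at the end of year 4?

$122,384

Depreciable base = $332,701 − $37,000 = $295,701.
Year 1: DB = ⌊$332,701 × 125%/6⌋ = $69,312; SL = ⌊$295,701/6⌋ = $49,283 → take DB $69,312. Book value $263,389.
Year 2: DB = ⌊$263,389 × 125%/6⌋ = $54,872; SL = ⌊$226,389/5⌋ = $45,277 → take DB $54,872. Book value $208,517.
Year 3: DB = ⌊$208,517 × 125%/6⌋ = $43,441; SL = ⌊$171,517/4⌋ = $42,879 → take DB $43,441. Book value $165,076.
Year 4: DB = ⌊$165,076 × 125%/6⌋ = $34,390; SL = ⌊$128,076/3⌋ = $42,692 → take SL $42,692. Book value $122,384.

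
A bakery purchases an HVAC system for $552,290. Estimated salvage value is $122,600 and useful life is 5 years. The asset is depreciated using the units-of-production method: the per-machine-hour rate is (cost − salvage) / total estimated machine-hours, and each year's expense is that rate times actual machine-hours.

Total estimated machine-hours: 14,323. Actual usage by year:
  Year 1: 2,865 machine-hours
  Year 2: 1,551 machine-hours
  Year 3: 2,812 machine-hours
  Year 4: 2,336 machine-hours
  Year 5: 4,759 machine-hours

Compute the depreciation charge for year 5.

Depreciable base = $552,290 − $122,600 = $429,690.
Rate = $429,690 / 14,323 machine-hours = $30 per machine-hour.
Year 1: 2,865 × $30 = $85,950. Book value $466,340.
Year 2: 1,551 × $30 = $46,530. Book value $419,810.
Year 3: 2,812 × $30 = $84,360. Book value $335,450.
Year 4: 2,336 × $30 = $70,080. Book value $265,370.
Year 5: 4,759 × $30 = $142,770. Book value $122,600.

$142,770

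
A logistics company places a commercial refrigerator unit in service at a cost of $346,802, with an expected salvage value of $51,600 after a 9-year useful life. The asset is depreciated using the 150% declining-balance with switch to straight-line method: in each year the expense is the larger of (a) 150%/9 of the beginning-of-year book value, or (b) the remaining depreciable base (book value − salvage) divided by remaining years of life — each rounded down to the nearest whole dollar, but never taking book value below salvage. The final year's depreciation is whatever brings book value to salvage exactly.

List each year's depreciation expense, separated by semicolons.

$57,800; $48,167; $40,139; $33,449; $27,874; $23,228; $21,515; $21,515; $21,515

Depreciable base = $346,802 − $51,600 = $295,202.
Year 1: DB = ⌊$346,802 × 150%/9⌋ = $57,800; SL = ⌊$295,202/9⌋ = $32,800 → take DB $57,800. Book value $289,002.
Year 2: DB = ⌊$289,002 × 150%/9⌋ = $48,167; SL = ⌊$237,402/8⌋ = $29,675 → take DB $48,167. Book value $240,835.
Year 3: DB = ⌊$240,835 × 150%/9⌋ = $40,139; SL = ⌊$189,235/7⌋ = $27,033 → take DB $40,139. Book value $200,696.
Year 4: DB = ⌊$200,696 × 150%/9⌋ = $33,449; SL = ⌊$149,096/6⌋ = $24,849 → take DB $33,449. Book value $167,247.
Year 5: DB = ⌊$167,247 × 150%/9⌋ = $27,874; SL = ⌊$115,647/5⌋ = $23,129 → take DB $27,874. Book value $139,373.
Year 6: DB = ⌊$139,373 × 150%/9⌋ = $23,228; SL = ⌊$87,773/4⌋ = $21,943 → take DB $23,228. Book value $116,145.
Year 7: DB = ⌊$116,145 × 150%/9⌋ = $19,357; SL = ⌊$64,545/3⌋ = $21,515 → take SL $21,515. Book value $94,630.
Year 8: DB = ⌊$94,630 × 150%/9⌋ = $15,771; SL = ⌊$43,030/2⌋ = $21,515 → take SL $21,515. Book value $73,115.
Year 9 (final): $73,115 − $51,600 = $21,515. Book value $51,600.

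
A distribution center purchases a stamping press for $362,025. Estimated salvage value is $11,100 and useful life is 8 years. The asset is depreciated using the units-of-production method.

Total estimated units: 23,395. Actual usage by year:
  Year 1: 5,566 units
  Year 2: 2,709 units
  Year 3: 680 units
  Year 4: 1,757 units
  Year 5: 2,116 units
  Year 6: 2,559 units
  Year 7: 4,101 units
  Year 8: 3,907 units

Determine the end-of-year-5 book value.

$169,605

Depreciable base = $362,025 − $11,100 = $350,925.
Rate = $350,925 / 23,395 units = $15 per unit.
Year 1: 5,566 × $15 = $83,490. Book value $278,535.
Year 2: 2,709 × $15 = $40,635. Book value $237,900.
Year 3: 680 × $15 = $10,200. Book value $227,700.
Year 4: 1,757 × $15 = $26,355. Book value $201,345.
Year 5: 2,116 × $15 = $31,740. Book value $169,605.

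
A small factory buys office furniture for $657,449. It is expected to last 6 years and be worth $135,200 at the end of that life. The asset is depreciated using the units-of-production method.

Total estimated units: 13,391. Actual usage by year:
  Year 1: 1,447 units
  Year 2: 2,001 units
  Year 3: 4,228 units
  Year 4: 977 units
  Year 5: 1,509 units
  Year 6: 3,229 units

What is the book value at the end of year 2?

Depreciable base = $657,449 − $135,200 = $522,249.
Rate = $522,249 / 13,391 units = $39 per unit.
Year 1: 1,447 × $39 = $56,433. Book value $601,016.
Year 2: 2,001 × $39 = $78,039. Book value $522,977.

$522,977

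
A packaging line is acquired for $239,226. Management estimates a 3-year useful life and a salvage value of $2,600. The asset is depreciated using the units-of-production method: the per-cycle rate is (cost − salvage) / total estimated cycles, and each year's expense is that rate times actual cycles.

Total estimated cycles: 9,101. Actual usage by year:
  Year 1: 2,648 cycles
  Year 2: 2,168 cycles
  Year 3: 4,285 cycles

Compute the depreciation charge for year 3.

$111,410

Depreciable base = $239,226 − $2,600 = $236,626.
Rate = $236,626 / 9,101 cycles = $26 per cycle.
Year 1: 2,648 × $26 = $68,848. Book value $170,378.
Year 2: 2,168 × $26 = $56,368. Book value $114,010.
Year 3: 4,285 × $26 = $111,410. Book value $2,600.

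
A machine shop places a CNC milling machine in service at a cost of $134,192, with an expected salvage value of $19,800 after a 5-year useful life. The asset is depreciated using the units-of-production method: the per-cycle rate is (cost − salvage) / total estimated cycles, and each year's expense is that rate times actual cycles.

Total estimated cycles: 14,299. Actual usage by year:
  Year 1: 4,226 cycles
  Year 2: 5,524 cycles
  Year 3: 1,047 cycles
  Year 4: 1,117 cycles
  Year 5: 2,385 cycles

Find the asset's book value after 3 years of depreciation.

Depreciable base = $134,192 − $19,800 = $114,392.
Rate = $114,392 / 14,299 cycles = $8 per cycle.
Year 1: 4,226 × $8 = $33,808. Book value $100,384.
Year 2: 5,524 × $8 = $44,192. Book value $56,192.
Year 3: 1,047 × $8 = $8,376. Book value $47,816.

$47,816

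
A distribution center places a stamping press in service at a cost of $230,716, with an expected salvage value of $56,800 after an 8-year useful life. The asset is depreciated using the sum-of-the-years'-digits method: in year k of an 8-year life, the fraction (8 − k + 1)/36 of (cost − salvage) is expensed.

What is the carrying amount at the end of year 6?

$71,293

Depreciable base = $230,716 − $56,800 = $173,916.
Sum of the years' digits = 8+7+6+5+4+3+2+1 = 36.
Year 1: $173,916 × 8/36 = $38,648. Book value $192,068.
Year 2: $173,916 × 7/36 = $33,817. Book value $158,251.
Year 3: $173,916 × 6/36 = $28,986. Book value $129,265.
Year 4: $173,916 × 5/36 = $24,155. Book value $105,110.
Year 5: $173,916 × 4/36 = $19,324. Book value $85,786.
Year 6: $173,916 × 3/36 = $14,493. Book value $71,293.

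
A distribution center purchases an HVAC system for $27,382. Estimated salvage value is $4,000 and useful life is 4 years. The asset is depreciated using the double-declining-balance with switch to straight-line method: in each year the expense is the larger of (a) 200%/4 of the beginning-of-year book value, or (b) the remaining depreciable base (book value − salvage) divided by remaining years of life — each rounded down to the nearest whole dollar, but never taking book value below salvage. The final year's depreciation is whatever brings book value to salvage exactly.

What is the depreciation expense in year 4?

Depreciable base = $27,382 − $4,000 = $23,382.
Year 1: DB = ⌊$27,382 × 200%/4⌋ = $13,691; SL = ⌊$23,382/4⌋ = $5,845 → take DB $13,691. Book value $13,691.
Year 2: DB = ⌊$13,691 × 200%/4⌋ = $6,845; SL = ⌊$9,691/3⌋ = $3,230 → take DB $6,845. Book value $6,846.
Year 3: DB = ⌊$6,846 × 200%/4⌋ = $3,423; SL = ⌊$2,846/2⌋ = $1,423 → take DB $3,423, capped at $2,846. Book value $4,000.
Year 4 (final): $4,000 − $4,000 = $0. Book value $4,000.

$0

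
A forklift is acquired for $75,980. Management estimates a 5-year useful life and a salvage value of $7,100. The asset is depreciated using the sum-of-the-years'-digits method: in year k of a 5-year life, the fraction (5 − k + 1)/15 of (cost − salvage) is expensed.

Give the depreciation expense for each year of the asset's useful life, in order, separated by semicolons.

Depreciable base = $75,980 − $7,100 = $68,880.
Sum of the years' digits = 5+4+3+2+1 = 15.
Year 1: $68,880 × 5/15 = $22,960. Book value $53,020.
Year 2: $68,880 × 4/15 = $18,368. Book value $34,652.
Year 3: $68,880 × 3/15 = $13,776. Book value $20,876.
Year 4: $68,880 × 2/15 = $9,184. Book value $11,692.
Year 5: $68,880 × 1/15 = $4,592. Book value $7,100.

$22,960; $18,368; $13,776; $9,184; $4,592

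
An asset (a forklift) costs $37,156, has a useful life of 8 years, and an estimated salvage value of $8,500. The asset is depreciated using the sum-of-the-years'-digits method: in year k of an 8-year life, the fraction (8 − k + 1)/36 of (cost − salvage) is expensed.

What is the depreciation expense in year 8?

Depreciable base = $37,156 − $8,500 = $28,656.
Sum of the years' digits = 8+7+6+5+4+3+2+1 = 36.
Year 1: $28,656 × 8/36 = $6,368. Book value $30,788.
Year 2: $28,656 × 7/36 = $5,572. Book value $25,216.
Year 3: $28,656 × 6/36 = $4,776. Book value $20,440.
Year 4: $28,656 × 5/36 = $3,980. Book value $16,460.
Year 5: $28,656 × 4/36 = $3,184. Book value $13,276.
Year 6: $28,656 × 3/36 = $2,388. Book value $10,888.
Year 7: $28,656 × 2/36 = $1,592. Book value $9,296.
Year 8: $28,656 × 1/36 = $796. Book value $8,500.

$796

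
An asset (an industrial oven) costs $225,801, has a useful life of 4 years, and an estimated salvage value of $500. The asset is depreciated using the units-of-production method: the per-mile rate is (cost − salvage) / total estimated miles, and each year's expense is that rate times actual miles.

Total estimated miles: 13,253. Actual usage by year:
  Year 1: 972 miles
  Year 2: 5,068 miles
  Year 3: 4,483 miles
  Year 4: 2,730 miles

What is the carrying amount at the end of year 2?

Depreciable base = $225,801 − $500 = $225,301.
Rate = $225,301 / 13,253 miles = $17 per mile.
Year 1: 972 × $17 = $16,524. Book value $209,277.
Year 2: 5,068 × $17 = $86,156. Book value $123,121.

$123,121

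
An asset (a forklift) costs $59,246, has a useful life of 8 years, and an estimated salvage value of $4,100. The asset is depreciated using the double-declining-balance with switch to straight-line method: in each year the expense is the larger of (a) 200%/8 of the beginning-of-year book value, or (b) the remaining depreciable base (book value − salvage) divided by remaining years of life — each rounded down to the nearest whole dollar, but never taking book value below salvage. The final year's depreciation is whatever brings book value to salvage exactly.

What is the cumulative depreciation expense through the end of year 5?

Depreciable base = $59,246 − $4,100 = $55,146.
Year 1: DB = ⌊$59,246 × 200%/8⌋ = $14,811; SL = ⌊$55,146/8⌋ = $6,893 → take DB $14,811. Book value $44,435.
Year 2: DB = ⌊$44,435 × 200%/8⌋ = $11,108; SL = ⌊$40,335/7⌋ = $5,762 → take DB $11,108. Book value $33,327.
Year 3: DB = ⌊$33,327 × 200%/8⌋ = $8,331; SL = ⌊$29,227/6⌋ = $4,871 → take DB $8,331. Book value $24,996.
Year 4: DB = ⌊$24,996 × 200%/8⌋ = $6,249; SL = ⌊$20,896/5⌋ = $4,179 → take DB $6,249. Book value $18,747.
Year 5: DB = ⌊$18,747 × 200%/8⌋ = $4,686; SL = ⌊$14,647/4⌋ = $3,661 → take DB $4,686. Book value $14,061.
Accumulated through year 5 = $59,246 − $14,061 = $45,185.

$45,185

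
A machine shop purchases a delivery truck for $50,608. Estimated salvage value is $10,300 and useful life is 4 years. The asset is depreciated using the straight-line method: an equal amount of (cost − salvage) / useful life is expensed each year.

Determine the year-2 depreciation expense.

$10,077

Depreciable base = $50,608 − $10,300 = $40,308.
Annual expense = $40,308 / 4 = $10,077.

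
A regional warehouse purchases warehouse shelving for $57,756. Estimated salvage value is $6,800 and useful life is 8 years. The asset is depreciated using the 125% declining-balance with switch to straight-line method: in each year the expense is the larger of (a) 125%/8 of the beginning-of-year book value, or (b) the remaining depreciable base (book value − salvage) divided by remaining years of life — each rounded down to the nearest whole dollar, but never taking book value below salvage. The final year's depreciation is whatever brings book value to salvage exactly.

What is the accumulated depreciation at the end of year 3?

$23,062

Depreciable base = $57,756 − $6,800 = $50,956.
Year 1: DB = ⌊$57,756 × 125%/8⌋ = $9,024; SL = ⌊$50,956/8⌋ = $6,369 → take DB $9,024. Book value $48,732.
Year 2: DB = ⌊$48,732 × 125%/8⌋ = $7,614; SL = ⌊$41,932/7⌋ = $5,990 → take DB $7,614. Book value $41,118.
Year 3: DB = ⌊$41,118 × 125%/8⌋ = $6,424; SL = ⌊$34,318/6⌋ = $5,719 → take DB $6,424. Book value $34,694.
Accumulated through year 3 = $57,756 − $34,694 = $23,062.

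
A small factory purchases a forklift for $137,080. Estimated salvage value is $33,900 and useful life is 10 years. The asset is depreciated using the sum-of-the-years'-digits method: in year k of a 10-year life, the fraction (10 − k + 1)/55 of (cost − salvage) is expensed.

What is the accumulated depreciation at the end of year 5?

$75,040

Depreciable base = $137,080 − $33,900 = $103,180.
Sum of the years' digits = 10+9+8+7+6+5+4+3+2+1 = 55.
Year 1: $103,180 × 10/55 = $18,760. Book value $118,320.
Year 2: $103,180 × 9/55 = $16,884. Book value $101,436.
Year 3: $103,180 × 8/55 = $15,008. Book value $86,428.
Year 4: $103,180 × 7/55 = $13,132. Book value $73,296.
Year 5: $103,180 × 6/55 = $11,256. Book value $62,040.
Accumulated through year 5 = $137,080 − $62,040 = $75,040.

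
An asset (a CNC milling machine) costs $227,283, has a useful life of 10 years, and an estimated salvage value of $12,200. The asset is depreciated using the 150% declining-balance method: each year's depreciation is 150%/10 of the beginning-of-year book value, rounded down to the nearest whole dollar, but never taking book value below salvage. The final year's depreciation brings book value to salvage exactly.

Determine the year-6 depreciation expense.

Depreciable base = $227,283 − $12,200 = $215,083.
Year 1: ⌊$227,283 × 150%/10⌋ = $34,092. Book value $193,191.
Year 2: ⌊$193,191 × 150%/10⌋ = $28,978. Book value $164,213.
Year 3: ⌊$164,213 × 150%/10⌋ = $24,631. Book value $139,582.
Year 4: ⌊$139,582 × 150%/10⌋ = $20,937. Book value $118,645.
Year 5: ⌊$118,645 × 150%/10⌋ = $17,796. Book value $100,849.
Year 6: ⌊$100,849 × 150%/10⌋ = $15,127. Book value $85,722.

$15,127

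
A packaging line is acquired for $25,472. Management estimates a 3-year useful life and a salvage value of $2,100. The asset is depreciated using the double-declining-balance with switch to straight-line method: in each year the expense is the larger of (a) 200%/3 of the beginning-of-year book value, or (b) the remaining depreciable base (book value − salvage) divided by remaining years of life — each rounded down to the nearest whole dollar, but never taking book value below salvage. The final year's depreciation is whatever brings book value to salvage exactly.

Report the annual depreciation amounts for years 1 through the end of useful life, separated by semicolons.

$16,981; $5,660; $731

Depreciable base = $25,472 − $2,100 = $23,372.
Year 1: DB = ⌊$25,472 × 200%/3⌋ = $16,981; SL = ⌊$23,372/3⌋ = $7,790 → take DB $16,981. Book value $8,491.
Year 2: DB = ⌊$8,491 × 200%/3⌋ = $5,660; SL = ⌊$6,391/2⌋ = $3,195 → take DB $5,660. Book value $2,831.
Year 3 (final): $2,831 − $2,100 = $731. Book value $2,100.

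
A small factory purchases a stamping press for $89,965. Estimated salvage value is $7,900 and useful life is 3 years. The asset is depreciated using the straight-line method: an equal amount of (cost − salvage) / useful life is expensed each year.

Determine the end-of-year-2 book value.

Depreciable base = $89,965 − $7,900 = $82,065.
Annual expense = $82,065 / 3 = $27,355.
End of year 1: book value $62,610.
End of year 2: book value $35,255.

$35,255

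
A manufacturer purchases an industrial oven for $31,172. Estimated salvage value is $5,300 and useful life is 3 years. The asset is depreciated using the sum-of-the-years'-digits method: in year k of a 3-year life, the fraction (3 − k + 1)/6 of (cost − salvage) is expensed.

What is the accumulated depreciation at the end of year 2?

Depreciable base = $31,172 − $5,300 = $25,872.
Sum of the years' digits = 3+2+1 = 6.
Year 1: $25,872 × 3/6 = $12,936. Book value $18,236.
Year 2: $25,872 × 2/6 = $8,624. Book value $9,612.
Accumulated through year 2 = $31,172 − $9,612 = $21,560.

$21,560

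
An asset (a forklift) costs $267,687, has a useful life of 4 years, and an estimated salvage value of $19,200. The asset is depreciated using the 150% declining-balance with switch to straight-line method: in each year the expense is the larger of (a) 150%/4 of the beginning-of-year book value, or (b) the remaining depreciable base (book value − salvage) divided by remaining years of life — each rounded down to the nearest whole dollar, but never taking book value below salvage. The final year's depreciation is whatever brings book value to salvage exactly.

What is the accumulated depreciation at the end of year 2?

$163,121

Depreciable base = $267,687 − $19,200 = $248,487.
Year 1: DB = ⌊$267,687 × 150%/4⌋ = $100,382; SL = ⌊$248,487/4⌋ = $62,121 → take DB $100,382. Book value $167,305.
Year 2: DB = ⌊$167,305 × 150%/4⌋ = $62,739; SL = ⌊$148,105/3⌋ = $49,368 → take DB $62,739. Book value $104,566.
Accumulated through year 2 = $267,687 − $104,566 = $163,121.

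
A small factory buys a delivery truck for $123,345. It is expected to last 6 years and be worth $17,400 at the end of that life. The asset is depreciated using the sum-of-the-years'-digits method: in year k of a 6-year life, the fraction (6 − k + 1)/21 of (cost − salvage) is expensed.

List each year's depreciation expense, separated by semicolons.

$30,270; $25,225; $20,180; $15,135; $10,090; $5,045

Depreciable base = $123,345 − $17,400 = $105,945.
Sum of the years' digits = 6+5+4+3+2+1 = 21.
Year 1: $105,945 × 6/21 = $30,270. Book value $93,075.
Year 2: $105,945 × 5/21 = $25,225. Book value $67,850.
Year 3: $105,945 × 4/21 = $20,180. Book value $47,670.
Year 4: $105,945 × 3/21 = $15,135. Book value $32,535.
Year 5: $105,945 × 2/21 = $10,090. Book value $22,445.
Year 6: $105,945 × 1/21 = $5,045. Book value $17,400.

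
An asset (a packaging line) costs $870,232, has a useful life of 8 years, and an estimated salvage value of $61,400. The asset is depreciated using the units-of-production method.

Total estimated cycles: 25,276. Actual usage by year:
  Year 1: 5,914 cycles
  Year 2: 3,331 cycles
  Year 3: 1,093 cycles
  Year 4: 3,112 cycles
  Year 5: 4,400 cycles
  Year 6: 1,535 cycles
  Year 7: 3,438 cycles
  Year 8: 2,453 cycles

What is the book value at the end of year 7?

Depreciable base = $870,232 − $61,400 = $808,832.
Rate = $808,832 / 25,276 cycles = $32 per cycle.
Year 1: 5,914 × $32 = $189,248. Book value $680,984.
Year 2: 3,331 × $32 = $106,592. Book value $574,392.
Year 3: 1,093 × $32 = $34,976. Book value $539,416.
Year 4: 3,112 × $32 = $99,584. Book value $439,832.
Year 5: 4,400 × $32 = $140,800. Book value $299,032.
Year 6: 1,535 × $32 = $49,120. Book value $249,912.
Year 7: 3,438 × $32 = $110,016. Book value $139,896.

$139,896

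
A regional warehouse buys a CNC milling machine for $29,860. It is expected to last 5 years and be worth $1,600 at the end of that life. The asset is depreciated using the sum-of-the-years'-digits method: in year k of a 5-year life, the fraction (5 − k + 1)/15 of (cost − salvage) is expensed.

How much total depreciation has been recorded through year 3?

$22,608

Depreciable base = $29,860 − $1,600 = $28,260.
Sum of the years' digits = 5+4+3+2+1 = 15.
Year 1: $28,260 × 5/15 = $9,420. Book value $20,440.
Year 2: $28,260 × 4/15 = $7,536. Book value $12,904.
Year 3: $28,260 × 3/15 = $5,652. Book value $7,252.
Accumulated through year 3 = $29,860 − $7,252 = $22,608.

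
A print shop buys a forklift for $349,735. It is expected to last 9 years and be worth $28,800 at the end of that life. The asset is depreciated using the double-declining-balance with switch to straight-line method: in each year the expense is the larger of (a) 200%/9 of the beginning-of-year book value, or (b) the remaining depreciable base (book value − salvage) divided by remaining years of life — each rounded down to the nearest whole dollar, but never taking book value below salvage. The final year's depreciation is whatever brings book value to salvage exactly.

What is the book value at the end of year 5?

$99,546

Depreciable base = $349,735 − $28,800 = $320,935.
Year 1: DB = ⌊$349,735 × 200%/9⌋ = $77,718; SL = ⌊$320,935/9⌋ = $35,659 → take DB $77,718. Book value $272,017.
Year 2: DB = ⌊$272,017 × 200%/9⌋ = $60,448; SL = ⌊$243,217/8⌋ = $30,402 → take DB $60,448. Book value $211,569.
Year 3: DB = ⌊$211,569 × 200%/9⌋ = $47,015; SL = ⌊$182,769/7⌋ = $26,109 → take DB $47,015. Book value $164,554.
Year 4: DB = ⌊$164,554 × 200%/9⌋ = $36,567; SL = ⌊$135,754/6⌋ = $22,625 → take DB $36,567. Book value $127,987.
Year 5: DB = ⌊$127,987 × 200%/9⌋ = $28,441; SL = ⌊$99,187/5⌋ = $19,837 → take DB $28,441. Book value $99,546.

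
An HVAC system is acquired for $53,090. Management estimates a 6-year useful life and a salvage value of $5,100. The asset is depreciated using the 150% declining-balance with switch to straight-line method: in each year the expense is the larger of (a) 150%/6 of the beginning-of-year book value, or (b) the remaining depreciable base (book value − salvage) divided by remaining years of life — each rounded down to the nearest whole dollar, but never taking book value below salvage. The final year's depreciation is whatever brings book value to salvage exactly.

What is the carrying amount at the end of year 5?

Depreciable base = $53,090 − $5,100 = $47,990.
Year 1: DB = ⌊$53,090 × 150%/6⌋ = $13,272; SL = ⌊$47,990/6⌋ = $7,998 → take DB $13,272. Book value $39,818.
Year 2: DB = ⌊$39,818 × 150%/6⌋ = $9,954; SL = ⌊$34,718/5⌋ = $6,943 → take DB $9,954. Book value $29,864.
Year 3: DB = ⌊$29,864 × 150%/6⌋ = $7,466; SL = ⌊$24,764/4⌋ = $6,191 → take DB $7,466. Book value $22,398.
Year 4: DB = ⌊$22,398 × 150%/6⌋ = $5,599; SL = ⌊$17,298/3⌋ = $5,766 → take SL $5,766. Book value $16,632.
Year 5: DB = ⌊$16,632 × 150%/6⌋ = $4,158; SL = ⌊$11,532/2⌋ = $5,766 → take SL $5,766. Book value $10,866.

$10,866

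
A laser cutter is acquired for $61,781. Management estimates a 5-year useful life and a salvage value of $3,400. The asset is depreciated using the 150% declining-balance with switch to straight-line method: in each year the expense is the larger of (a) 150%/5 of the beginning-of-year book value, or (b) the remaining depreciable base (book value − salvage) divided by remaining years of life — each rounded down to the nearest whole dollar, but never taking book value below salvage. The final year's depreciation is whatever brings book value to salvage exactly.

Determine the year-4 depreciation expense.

Depreciable base = $61,781 − $3,400 = $58,381.
Year 1: DB = ⌊$61,781 × 150%/5⌋ = $18,534; SL = ⌊$58,381/5⌋ = $11,676 → take DB $18,534. Book value $43,247.
Year 2: DB = ⌊$43,247 × 150%/5⌋ = $12,974; SL = ⌊$39,847/4⌋ = $9,961 → take DB $12,974. Book value $30,273.
Year 3: DB = ⌊$30,273 × 150%/5⌋ = $9,081; SL = ⌊$26,873/3⌋ = $8,957 → take DB $9,081. Book value $21,192.
Year 4: DB = ⌊$21,192 × 150%/5⌋ = $6,357; SL = ⌊$17,792/2⌋ = $8,896 → take SL $8,896. Book value $12,296.

$8,896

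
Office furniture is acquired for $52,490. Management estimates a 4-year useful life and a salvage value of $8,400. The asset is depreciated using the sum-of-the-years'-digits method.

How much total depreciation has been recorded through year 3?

Depreciable base = $52,490 − $8,400 = $44,090.
Sum of the years' digits = 4+3+2+1 = 10.
Year 1: $44,090 × 4/10 = $17,636. Book value $34,854.
Year 2: $44,090 × 3/10 = $13,227. Book value $21,627.
Year 3: $44,090 × 2/10 = $8,818. Book value $12,809.
Accumulated through year 3 = $52,490 − $12,809 = $39,681.

$39,681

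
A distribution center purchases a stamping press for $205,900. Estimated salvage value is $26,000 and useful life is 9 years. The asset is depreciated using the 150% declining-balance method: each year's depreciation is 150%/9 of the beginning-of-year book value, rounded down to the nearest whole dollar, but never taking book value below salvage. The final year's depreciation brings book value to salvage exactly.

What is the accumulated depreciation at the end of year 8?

Depreciable base = $205,900 − $26,000 = $179,900.
Year 1: ⌊$205,900 × 150%/9⌋ = $34,316. Book value $171,584.
Year 2: ⌊$171,584 × 150%/9⌋ = $28,597. Book value $142,987.
Year 3: ⌊$142,987 × 150%/9⌋ = $23,831. Book value $119,156.
Year 4: ⌊$119,156 × 150%/9⌋ = $19,859. Book value $99,297.
Year 5: ⌊$99,297 × 150%/9⌋ = $16,549. Book value $82,748.
Year 6: ⌊$82,748 × 150%/9⌋ = $13,791. Book value $68,957.
Year 7: ⌊$68,957 × 150%/9⌋ = $11,492. Book value $57,465.
Year 8: ⌊$57,465 × 150%/9⌋ = $9,577. Book value $47,888.
Accumulated through year 8 = $205,900 − $47,888 = $158,012.

$158,012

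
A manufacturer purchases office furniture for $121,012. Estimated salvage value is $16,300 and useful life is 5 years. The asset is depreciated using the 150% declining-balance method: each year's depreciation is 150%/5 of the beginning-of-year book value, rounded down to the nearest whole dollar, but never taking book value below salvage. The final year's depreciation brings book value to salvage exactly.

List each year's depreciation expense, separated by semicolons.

$36,303; $25,412; $17,789; $12,452; $12,756

Depreciable base = $121,012 − $16,300 = $104,712.
Year 1: ⌊$121,012 × 150%/5⌋ = $36,303. Book value $84,709.
Year 2: ⌊$84,709 × 150%/5⌋ = $25,412. Book value $59,297.
Year 3: ⌊$59,297 × 150%/5⌋ = $17,789. Book value $41,508.
Year 4: ⌊$41,508 × 150%/5⌋ = $12,452. Book value $29,056.
Year 5 (final): $29,056 − $16,300 = $12,756. Book value $16,300.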